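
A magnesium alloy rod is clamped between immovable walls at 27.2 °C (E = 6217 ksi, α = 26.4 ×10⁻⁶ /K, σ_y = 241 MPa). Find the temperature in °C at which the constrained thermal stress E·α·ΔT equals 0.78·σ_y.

193 °C

E = 6217 ksi = 42.86 GPa.
E·α·ΔT = 188.0 MPa ⇒ ΔT = 188.0 / (42.86×10³ × 26.4×10⁻⁶) = 166.1 K.
T = 27.2 + 166.1 = 193.3 °C.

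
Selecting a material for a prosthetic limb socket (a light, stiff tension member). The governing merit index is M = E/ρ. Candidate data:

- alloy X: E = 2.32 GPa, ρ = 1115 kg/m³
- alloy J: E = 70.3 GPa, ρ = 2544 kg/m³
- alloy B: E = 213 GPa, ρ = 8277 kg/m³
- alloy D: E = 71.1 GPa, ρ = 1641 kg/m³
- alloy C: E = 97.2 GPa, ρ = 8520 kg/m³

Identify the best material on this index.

Computing M directly (units already consistent):
  alloy D: M = 43.3 MN·m/kg
  alloy J: M = 27.6 MN·m/kg
  alloy B: M = 25.7 MN·m/kg
  alloy C: M = 11.4 MN·m/kg
  alloy X: M = 2.08 MN·m/kg
Highest index: alloy D.

alloy D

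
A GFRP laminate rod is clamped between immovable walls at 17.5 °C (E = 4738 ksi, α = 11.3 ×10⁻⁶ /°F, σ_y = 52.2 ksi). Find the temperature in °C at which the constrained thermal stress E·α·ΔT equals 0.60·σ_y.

E = 4738 ksi = 32.67 GPa.
α = 11.3×10⁻⁶/°F × 9/5 = 20.3×10⁻⁶/K.
σ_y = 52.2 ksi = 359.9 MPa.
E·α·ΔT = 215.9 MPa ⇒ ΔT = 215.9 / (32.67×10³ × 20.3×10⁻⁶) = 325.0 K.
T = 17.5 + 325.0 = 342.5 °C.

342 °C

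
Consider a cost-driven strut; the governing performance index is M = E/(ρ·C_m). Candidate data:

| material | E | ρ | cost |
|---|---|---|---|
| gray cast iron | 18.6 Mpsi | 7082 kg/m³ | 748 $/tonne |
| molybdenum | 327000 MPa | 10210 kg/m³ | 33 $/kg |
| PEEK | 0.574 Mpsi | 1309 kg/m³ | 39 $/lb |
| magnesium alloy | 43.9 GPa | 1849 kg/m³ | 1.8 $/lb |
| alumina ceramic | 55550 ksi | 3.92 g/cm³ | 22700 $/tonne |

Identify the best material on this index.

Convert each candidate to consistent units, then evaluate M:
  gray cast iron: E = 128.2 GPa, ρ = 7082 kg/m³, cost = 0.7480 $/kg
  molybdenum: E = 327.0 GPa, ρ = 10210 kg/m³, cost = 33.00 $/kg
  PEEK: E = 3.958 GPa, ρ = 1309 kg/m³, cost = 85.98 $/kg
  magnesium alloy: E = 43.90 GPa, ρ = 1849 kg/m³, cost = 3.968 $/kg
  alumina ceramic: E = 383.0 GPa, ρ = 3920 kg/m³, cost = 22.70 $/kg
  gray cast iron: M = 24.2 MN·m per $
  magnesium alloy: M = 5.98 MN·m per $
  alumina ceramic: M = 4.30 MN·m per $
  molybdenum: M = 0.971 MN·m per $
  PEEK: M = 0.0352 MN·m per $
The maximum is for gray cast iron.

gray cast iron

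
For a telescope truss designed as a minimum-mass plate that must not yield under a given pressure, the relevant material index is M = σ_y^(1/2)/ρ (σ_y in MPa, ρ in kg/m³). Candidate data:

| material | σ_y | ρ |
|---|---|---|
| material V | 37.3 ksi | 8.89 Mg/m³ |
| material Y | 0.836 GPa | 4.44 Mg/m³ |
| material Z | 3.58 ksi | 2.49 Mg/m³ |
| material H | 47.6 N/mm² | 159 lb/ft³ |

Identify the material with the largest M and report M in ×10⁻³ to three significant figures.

Convert each candidate to consistent units, then evaluate M:
  material V: σ_y = 257.2 MPa, ρ = 8890 kg/m³
  material Y: σ_y = 836.0 MPa, ρ = 4440 kg/m³
  material Z: σ_y = 24.68 MPa, ρ = 2490 kg/m³
  material H: σ_y = 47.60 MPa, ρ = 2547 kg/m³
  material Y: M = 6.51×10⁻³
  material H: M = 2.71×10⁻³
  material Z: M = 2.00×10⁻³
  material V: M = 1.80×10⁻³
Highest index: material Y.

material Y, M = 6.51×10⁻³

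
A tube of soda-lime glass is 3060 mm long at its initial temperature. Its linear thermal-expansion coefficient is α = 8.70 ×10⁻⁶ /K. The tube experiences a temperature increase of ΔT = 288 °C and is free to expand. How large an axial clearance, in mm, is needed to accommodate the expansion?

7.67 mm

ΔL = α·L₀·ΔT = 8.70×10⁻⁶ × 3060 mm × 288.0 K = 7.67 mm.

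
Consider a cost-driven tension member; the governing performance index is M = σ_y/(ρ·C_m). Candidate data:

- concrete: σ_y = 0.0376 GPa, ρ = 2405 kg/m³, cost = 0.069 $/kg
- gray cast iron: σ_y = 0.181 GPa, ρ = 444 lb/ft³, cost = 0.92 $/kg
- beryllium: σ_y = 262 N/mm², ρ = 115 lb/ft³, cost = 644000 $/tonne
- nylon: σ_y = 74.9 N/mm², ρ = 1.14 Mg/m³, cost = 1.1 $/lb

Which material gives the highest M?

After converting to SI:
  concrete: σ_y = 37.60 MPa, ρ = 2405 kg/m³, cost = 0.06900 $/kg
  gray cast iron: σ_y = 181.0 MPa, ρ = 7112 kg/m³, cost = 0.9200 $/kg
  beryllium: σ_y = 262.0 MPa, ρ = 1842 kg/m³, cost = 644.0 $/kg
  nylon: σ_y = 74.90 MPa, ρ = 1140 kg/m³, cost = 2.425 $/kg
  concrete: M = 227 kN·m per $
  gray cast iron: M = 27.7 kN·m per $
  nylon: M = 27.1 kN·m per $
  beryllium: M = 0.221 kN·m per $
The maximum is for concrete.

concrete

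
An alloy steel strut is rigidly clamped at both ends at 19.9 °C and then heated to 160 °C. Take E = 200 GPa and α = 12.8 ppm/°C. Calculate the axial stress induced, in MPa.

359 MPa

ΔT = 140.1 K. Constrained thermal stress σ = E·α·ΔT = 200.0×10³ MPa × 12.8×10⁻⁶ × 140.1 = 359 MPa (compressive).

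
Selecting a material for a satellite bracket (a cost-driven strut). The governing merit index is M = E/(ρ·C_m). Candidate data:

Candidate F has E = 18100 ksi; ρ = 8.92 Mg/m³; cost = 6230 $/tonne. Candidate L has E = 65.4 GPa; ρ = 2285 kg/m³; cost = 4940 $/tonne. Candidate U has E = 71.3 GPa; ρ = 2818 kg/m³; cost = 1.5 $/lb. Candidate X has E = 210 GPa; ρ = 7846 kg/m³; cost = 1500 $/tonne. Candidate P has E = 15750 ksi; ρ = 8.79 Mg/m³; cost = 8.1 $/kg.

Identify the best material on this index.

In SI units:
  candidate F: E = 124.8 GPa, ρ = 8920 kg/m³, cost = 6.230 $/kg
  candidate L: E = 65.40 GPa, ρ = 2285 kg/m³, cost = 4.940 $/kg
  candidate U: E = 71.30 GPa, ρ = 2818 kg/m³, cost = 3.307 $/kg
  candidate X: E = 210.0 GPa, ρ = 7846 kg/m³, cost = 1.500 $/kg
  candidate P: E = 108.6 GPa, ρ = 8790 kg/m³, cost = 8.100 $/kg
  candidate X: M = 17.8 MN·m per $
  candidate U: M = 7.65 MN·m per $
  candidate L: M = 5.79 MN·m per $
  candidate F: M = 2.25 MN·m per $
  candidate P: M = 1.53 MN·m per $
Highest index: candidate X.

candidate X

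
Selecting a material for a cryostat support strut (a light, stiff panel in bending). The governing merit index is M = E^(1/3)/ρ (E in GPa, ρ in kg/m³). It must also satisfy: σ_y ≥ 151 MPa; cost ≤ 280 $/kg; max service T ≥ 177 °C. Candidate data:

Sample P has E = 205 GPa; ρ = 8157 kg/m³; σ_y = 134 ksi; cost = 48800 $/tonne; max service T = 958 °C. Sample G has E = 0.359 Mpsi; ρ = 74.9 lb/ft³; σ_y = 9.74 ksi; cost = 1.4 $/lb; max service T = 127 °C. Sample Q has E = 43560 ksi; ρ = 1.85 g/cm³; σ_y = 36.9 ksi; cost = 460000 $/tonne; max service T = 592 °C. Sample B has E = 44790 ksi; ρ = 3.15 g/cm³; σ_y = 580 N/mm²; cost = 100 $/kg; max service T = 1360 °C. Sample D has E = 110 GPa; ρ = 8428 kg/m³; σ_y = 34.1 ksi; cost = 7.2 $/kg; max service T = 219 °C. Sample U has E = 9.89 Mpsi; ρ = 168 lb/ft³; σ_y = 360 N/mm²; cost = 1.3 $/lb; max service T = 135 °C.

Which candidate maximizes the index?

Screen on constraints: σ_y ≥ 151 MPa; cost ≤ 280 $/kg; max service T ≥ 177 °C. Survivors: sample P, sample B, sample D.
In SI units:
  sample P: E = 205.0 GPa, ρ = 8157 kg/m³
  sample B: E = 308.8 GPa, ρ = 3150 kg/m³
  sample D: E = 110.0 GPa, ρ = 8428 kg/m³
  sample B: M = 2.15×10⁻³
  sample P: M = 0.723×10⁻³
  sample D: M = 0.569×10⁻³
Sample B ranks first.

sample B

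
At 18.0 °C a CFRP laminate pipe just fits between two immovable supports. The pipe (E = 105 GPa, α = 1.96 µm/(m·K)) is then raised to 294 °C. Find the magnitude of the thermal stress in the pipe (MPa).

56.8 MPa

ΔT = 276.0 K. Constrained thermal stress σ = E·α·ΔT = 105.0×10³ MPa × 1.96×10⁻⁶ × 276.0 = 56.8 MPa (compressive).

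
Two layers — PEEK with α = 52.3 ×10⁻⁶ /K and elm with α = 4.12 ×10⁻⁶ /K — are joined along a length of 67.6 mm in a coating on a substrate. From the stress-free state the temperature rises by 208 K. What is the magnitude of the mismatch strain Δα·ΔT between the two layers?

Δα = |52.3 − 4.12|×10⁻⁶/K = 48.2×10⁻⁶/K.
Mismatch strain = Δα·ΔT = 48.2×10⁻⁶ × 208.0 = 0.0100.

0.0100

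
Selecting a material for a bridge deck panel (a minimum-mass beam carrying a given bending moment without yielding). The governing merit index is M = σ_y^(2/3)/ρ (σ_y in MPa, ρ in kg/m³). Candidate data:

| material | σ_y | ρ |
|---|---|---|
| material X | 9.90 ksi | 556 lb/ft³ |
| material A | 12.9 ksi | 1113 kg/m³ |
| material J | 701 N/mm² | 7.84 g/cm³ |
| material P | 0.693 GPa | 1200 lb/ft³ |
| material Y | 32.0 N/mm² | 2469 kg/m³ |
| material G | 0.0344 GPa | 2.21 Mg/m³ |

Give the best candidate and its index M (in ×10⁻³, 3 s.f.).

material A, M = 17.9×10⁻³

After converting to SI:
  material X: σ_y = 68.26 MPa, ρ = 8906 kg/m³
  material A: σ_y = 88.94 MPa, ρ = 1113 kg/m³
  material J: σ_y = 701.0 MPa, ρ = 7840 kg/m³
  material P: σ_y = 693.0 MPa, ρ = 19220 kg/m³
  material Y: σ_y = 32.00 MPa, ρ = 2469 kg/m³
  material G: σ_y = 34.40 MPa, ρ = 2210 kg/m³
  material A: M = 17.9×10⁻³
  material J: M = 10.1×10⁻³
  material G: M = 4.79×10⁻³
  material Y: M = 4.08×10⁻³
  material P: M = 4.07×10⁻³
  material X: M = 1.88×10⁻³
Material A ranks first.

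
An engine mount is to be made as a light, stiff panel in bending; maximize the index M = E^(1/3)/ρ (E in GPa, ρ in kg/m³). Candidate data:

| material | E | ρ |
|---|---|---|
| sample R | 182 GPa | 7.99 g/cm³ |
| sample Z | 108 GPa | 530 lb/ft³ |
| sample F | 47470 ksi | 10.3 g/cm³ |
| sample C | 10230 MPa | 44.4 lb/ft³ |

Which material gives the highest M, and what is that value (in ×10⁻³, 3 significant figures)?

Convert each candidate to consistent units, then evaluate M:
  sample R: E = 182.0 GPa, ρ = 7990 kg/m³
  sample Z: E = 108.0 GPa, ρ = 8490 kg/m³
  sample F: E = 327.3 GPa, ρ = 10300 kg/m³
  sample C: E = 10.23 GPa, ρ = 711.2 kg/m³
  sample C: M = 3.05×10⁻³
  sample R: M = 0.709×10⁻³
  sample F: M = 0.669×10⁻³
  sample Z: M = 0.561×10⁻³
Highest index: sample C.

sample C, M = 3.05×10⁻³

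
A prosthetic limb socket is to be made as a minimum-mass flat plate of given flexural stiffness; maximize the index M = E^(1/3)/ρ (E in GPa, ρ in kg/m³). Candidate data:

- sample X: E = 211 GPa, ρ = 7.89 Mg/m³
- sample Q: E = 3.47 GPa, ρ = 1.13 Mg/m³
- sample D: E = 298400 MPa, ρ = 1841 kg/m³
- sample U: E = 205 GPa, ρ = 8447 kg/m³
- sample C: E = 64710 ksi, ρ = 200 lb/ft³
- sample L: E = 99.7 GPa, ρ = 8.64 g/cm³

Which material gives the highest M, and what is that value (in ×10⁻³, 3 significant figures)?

In SI units:
  sample X: E = 211.0 GPa, ρ = 7890 kg/m³
  sample Q: E = 3.470 GPa, ρ = 1130 kg/m³
  sample D: E = 298.4 GPa, ρ = 1841 kg/m³
  sample U: E = 205.0 GPa, ρ = 8447 kg/m³
  sample C: E = 446.2 GPa, ρ = 3204 kg/m³
  sample L: E = 99.70 GPa, ρ = 8640 kg/m³
  sample D: M = 3.63×10⁻³
  sample C: M = 2.39×10⁻³
  sample Q: M = 1.34×10⁻³
  sample X: M = 0.755×10⁻³
  sample U: M = 0.698×10⁻³
  sample L: M = 0.537×10⁻³
Sample D ranks first.

sample D, M = 3.63×10⁻³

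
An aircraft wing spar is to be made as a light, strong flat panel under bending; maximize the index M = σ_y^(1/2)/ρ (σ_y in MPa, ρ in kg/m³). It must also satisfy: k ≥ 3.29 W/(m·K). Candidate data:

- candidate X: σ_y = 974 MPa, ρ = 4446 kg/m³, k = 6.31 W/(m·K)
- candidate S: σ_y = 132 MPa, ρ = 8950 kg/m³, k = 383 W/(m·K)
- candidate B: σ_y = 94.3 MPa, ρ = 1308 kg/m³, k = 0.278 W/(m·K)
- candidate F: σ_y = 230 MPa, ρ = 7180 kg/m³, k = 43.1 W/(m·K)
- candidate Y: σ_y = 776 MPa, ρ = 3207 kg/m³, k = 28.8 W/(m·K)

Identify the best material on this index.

candidate Y

Screen on constraints: k ≥ 3.29 W/(m·K). Survivors: candidate X, candidate S, candidate F, candidate Y.
Per-candidate index values:
  candidate Y: M = 8.69×10⁻³
  candidate X: M = 7.02×10⁻³
  candidate F: M = 2.11×10⁻³
  candidate S: M = 1.28×10⁻³
Candidate Y has the largest M.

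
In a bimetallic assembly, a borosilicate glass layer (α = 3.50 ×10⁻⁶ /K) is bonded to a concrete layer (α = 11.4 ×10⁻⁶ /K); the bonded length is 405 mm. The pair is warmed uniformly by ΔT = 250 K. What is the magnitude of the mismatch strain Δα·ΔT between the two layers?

1.98×10⁻³

Δα = |3.50 − 11.4|×10⁻⁶/K = 7.90×10⁻⁶/K.
Mismatch strain = Δα·ΔT = 7.90×10⁻⁶ × 250.0 = 1.98×10⁻³.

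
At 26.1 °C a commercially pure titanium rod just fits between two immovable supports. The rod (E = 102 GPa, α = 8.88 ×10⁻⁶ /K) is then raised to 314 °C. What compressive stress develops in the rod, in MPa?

261 MPa

ΔT = 287.9 K. Constrained thermal stress σ = E·α·ΔT = 102.0×10³ MPa × 8.88×10⁻⁶ × 287.9 = 261 MPa (compressive).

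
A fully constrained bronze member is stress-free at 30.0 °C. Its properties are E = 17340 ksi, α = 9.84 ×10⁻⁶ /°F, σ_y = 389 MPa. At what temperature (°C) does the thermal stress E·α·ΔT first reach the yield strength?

214 °C

E = 17340 ksi = 119.6 GPa.
α = 9.84×10⁻⁶/°F × 9/5 = 17.7×10⁻⁶/K.
E·α·ΔT = 389.0 MPa ⇒ ΔT = 389.0 / (119.6×10³ × 17.7×10⁻⁶) = 183.7 K.
T = 30.0 + 183.7 = 213.7 °C.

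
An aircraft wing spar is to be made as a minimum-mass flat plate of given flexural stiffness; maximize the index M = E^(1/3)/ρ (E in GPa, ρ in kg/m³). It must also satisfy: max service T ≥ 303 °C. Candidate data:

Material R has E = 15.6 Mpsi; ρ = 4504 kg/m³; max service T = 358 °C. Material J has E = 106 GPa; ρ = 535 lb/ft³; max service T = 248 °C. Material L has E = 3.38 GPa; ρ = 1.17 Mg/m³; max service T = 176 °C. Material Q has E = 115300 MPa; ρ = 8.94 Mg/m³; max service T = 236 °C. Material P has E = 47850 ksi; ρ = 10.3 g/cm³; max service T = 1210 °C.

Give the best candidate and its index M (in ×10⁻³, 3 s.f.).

material R, M = 1.06×10⁻³

Screen on constraints: max service T ≥ 303 °C. Survivors: material R, material P.
Convert each candidate to consistent units, then evaluate M:
  material R: E = 107.6 GPa, ρ = 4504 kg/m³
  material P: E = 329.9 GPa, ρ = 10300 kg/m³
  material R: M = 1.06×10⁻³
  material P: M = 0.671×10⁻³
The maximum is for material R.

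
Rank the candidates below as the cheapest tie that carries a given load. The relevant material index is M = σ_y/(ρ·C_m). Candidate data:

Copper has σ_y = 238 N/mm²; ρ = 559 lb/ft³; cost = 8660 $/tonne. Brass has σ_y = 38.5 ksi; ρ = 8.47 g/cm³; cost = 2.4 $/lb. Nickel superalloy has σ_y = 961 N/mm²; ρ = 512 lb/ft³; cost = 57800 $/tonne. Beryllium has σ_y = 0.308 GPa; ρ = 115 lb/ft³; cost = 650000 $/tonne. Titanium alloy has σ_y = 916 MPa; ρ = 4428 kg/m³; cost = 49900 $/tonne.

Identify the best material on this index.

brass

Normalizing units and computing the index:
  copper: σ_y = 238.0 MPa, ρ = 8954 kg/m³, cost = 8.660 $/kg
  brass: σ_y = 265.4 MPa, ρ = 8470 kg/m³, cost = 5.291 $/kg
  nickel superalloy: σ_y = 961.0 MPa, ρ = 8201 kg/m³, cost = 57.80 $/kg
  beryllium: σ_y = 308.0 MPa, ρ = 1842 kg/m³, cost = 650.0 $/kg
  titanium alloy: σ_y = 916.0 MPa, ρ = 4428 kg/m³, cost = 49.90 $/kg
  brass: M = 5.92 kN·m per $
  titanium alloy: M = 4.15 kN·m per $
  copper: M = 3.07 kN·m per $
  nickel superalloy: M = 2.03 kN·m per $
  beryllium: M = 0.257 kN·m per $
Brass ranks first.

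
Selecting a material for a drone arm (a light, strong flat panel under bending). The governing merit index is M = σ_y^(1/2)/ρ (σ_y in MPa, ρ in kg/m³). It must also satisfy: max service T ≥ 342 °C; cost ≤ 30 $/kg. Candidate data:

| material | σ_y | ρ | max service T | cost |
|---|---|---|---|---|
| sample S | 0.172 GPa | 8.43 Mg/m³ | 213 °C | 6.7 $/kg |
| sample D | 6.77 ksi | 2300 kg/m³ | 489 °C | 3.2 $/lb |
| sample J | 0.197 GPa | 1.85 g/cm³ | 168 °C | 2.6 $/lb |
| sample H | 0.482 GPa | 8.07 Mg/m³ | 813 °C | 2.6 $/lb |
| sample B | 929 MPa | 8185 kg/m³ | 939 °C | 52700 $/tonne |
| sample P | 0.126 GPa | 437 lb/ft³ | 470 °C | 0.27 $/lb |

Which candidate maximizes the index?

Screen on constraints: max service T ≥ 342 °C; cost ≤ 30 $/kg. Survivors: sample D, sample H, sample P.
Normalizing units and computing the index:
  sample D: σ_y = 46.68 MPa, ρ = 2300 kg/m³
  sample H: σ_y = 482.0 MPa, ρ = 8070 kg/m³
  sample P: σ_y = 126.0 MPa, ρ = 7000 kg/m³
  sample D: M = 2.97×10⁻³
  sample H: M = 2.72×10⁻³
  sample P: M = 1.60×10⁻³
Sample D has the largest M.

sample D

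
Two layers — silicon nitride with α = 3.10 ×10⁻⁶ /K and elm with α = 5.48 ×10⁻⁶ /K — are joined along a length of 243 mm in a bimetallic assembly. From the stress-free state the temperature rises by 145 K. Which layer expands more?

α(silicon nitride) = 3.10×10⁻⁶/K vs α(elm) = 5.48×10⁻⁶/K.
Higher α expands more for the same ΔT: elm.

elm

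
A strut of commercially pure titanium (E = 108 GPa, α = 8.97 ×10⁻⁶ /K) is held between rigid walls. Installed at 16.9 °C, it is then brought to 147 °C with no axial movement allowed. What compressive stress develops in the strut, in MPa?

ΔT = 130.1 K. Constrained thermal stress σ = E·α·ΔT = 108.0×10³ MPa × 8.97×10⁻⁶ × 130.1 = 126 MPa (compressive).

126 MPa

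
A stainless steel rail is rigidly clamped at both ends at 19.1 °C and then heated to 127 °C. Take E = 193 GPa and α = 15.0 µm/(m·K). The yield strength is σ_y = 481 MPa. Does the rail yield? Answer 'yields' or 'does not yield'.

does not yield

ΔT = 107.9 K. Constrained thermal stress σ = E·α·ΔT = 193.0×10³ MPa × 15.0×10⁻⁶ × 107.9 = 312 MPa (compressive).
Compare to σ_y = 481 MPa: σ < σ_y, so it does not yield.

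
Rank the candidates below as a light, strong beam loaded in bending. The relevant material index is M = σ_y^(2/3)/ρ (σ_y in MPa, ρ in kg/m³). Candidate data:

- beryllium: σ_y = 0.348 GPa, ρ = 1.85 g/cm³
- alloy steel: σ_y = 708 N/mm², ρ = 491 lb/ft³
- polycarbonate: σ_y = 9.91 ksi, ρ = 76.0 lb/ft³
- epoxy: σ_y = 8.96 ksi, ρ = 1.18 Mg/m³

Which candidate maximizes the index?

Normalizing units and computing the index:
  beryllium: σ_y = 348.0 MPa, ρ = 1850 kg/m³
  alloy steel: σ_y = 708.0 MPa, ρ = 7865 kg/m³
  polycarbonate: σ_y = 68.33 MPa, ρ = 1217 kg/m³
  epoxy: σ_y = 61.78 MPa, ρ = 1180 kg/m³
  beryllium: M = 26.7×10⁻³
  polycarbonate: M = 13.7×10⁻³
  epoxy: M = 13.2×10⁻³
  alloy steel: M = 10.1×10⁻³
Beryllium ranks first.

beryllium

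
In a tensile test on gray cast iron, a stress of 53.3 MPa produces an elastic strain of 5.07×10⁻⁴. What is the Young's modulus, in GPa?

105 GPa

E = σ/ε = 53.3 MPa / 5.07×10⁻⁴ = 105100 MPa = 105 GPa.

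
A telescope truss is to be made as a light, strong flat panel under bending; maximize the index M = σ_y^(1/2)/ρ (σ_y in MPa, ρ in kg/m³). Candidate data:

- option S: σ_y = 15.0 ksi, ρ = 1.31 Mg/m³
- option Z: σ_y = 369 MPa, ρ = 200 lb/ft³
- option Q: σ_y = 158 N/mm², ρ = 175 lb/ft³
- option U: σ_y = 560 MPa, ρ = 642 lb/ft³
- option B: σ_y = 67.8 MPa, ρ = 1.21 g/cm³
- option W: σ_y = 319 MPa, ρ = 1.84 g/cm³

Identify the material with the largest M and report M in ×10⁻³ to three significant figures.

After converting to SI:
  option S: σ_y = 103.4 MPa, ρ = 1310 kg/m³
  option Z: σ_y = 369.0 MPa, ρ = 3204 kg/m³
  option Q: σ_y = 158.0 MPa, ρ = 2803 kg/m³
  option U: σ_y = 560.0 MPa, ρ = 10280 kg/m³
  option B: σ_y = 67.80 MPa, ρ = 1210 kg/m³
  option W: σ_y = 319.0 MPa, ρ = 1840 kg/m³
  option W: M = 9.71×10⁻³
  option S: M = 7.76×10⁻³
  option B: M = 6.81×10⁻³
  option Z: M = 6.00×10⁻³
  option Q: M = 4.48×10⁻³
  option U: M = 2.30×10⁻³
Highest index: option W.

option W, M = 9.71×10⁻³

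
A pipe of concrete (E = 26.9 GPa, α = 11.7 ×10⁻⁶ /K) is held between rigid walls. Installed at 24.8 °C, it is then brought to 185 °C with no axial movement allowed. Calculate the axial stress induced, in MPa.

50.4 MPa

ΔT = 160.2 K. Constrained thermal stress σ = E·α·ΔT = 26.90×10³ MPa × 11.7×10⁻⁶ × 160.2 = 50.4 MPa (compressive).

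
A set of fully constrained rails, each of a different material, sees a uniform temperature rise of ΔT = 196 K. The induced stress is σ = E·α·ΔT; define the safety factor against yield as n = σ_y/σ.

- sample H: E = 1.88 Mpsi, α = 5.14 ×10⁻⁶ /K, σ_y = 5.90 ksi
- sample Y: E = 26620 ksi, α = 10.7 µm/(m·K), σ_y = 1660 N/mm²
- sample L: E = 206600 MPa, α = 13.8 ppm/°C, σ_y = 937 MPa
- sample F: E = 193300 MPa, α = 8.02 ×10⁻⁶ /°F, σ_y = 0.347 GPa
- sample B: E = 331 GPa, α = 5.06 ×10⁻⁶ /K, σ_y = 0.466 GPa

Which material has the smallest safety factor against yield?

Per material, after unit conversion:
  sample H: E = 12.96, α = 5.14, σ_y = 40.68 → σ = 13.1 MPa, n = 3.12
  sample Y: E = 183.5, α = 10.7, σ_y = 1660 → σ = 385 MPa, n = 4.31
  sample L: E = 206.6, α = 13.8, σ_y = 937.0 → σ = 559 MPa, n = 1.68
  sample F: E = 193.3, α = 14.4, σ_y = 347.0 → σ = 547 MPa, n = 0.634
  sample B: E = 331.0, α = 5.06, σ_y = 466.0 → σ = 328 MPa, n = 1.42
The minimum is sample F at n = 0.634.

sample F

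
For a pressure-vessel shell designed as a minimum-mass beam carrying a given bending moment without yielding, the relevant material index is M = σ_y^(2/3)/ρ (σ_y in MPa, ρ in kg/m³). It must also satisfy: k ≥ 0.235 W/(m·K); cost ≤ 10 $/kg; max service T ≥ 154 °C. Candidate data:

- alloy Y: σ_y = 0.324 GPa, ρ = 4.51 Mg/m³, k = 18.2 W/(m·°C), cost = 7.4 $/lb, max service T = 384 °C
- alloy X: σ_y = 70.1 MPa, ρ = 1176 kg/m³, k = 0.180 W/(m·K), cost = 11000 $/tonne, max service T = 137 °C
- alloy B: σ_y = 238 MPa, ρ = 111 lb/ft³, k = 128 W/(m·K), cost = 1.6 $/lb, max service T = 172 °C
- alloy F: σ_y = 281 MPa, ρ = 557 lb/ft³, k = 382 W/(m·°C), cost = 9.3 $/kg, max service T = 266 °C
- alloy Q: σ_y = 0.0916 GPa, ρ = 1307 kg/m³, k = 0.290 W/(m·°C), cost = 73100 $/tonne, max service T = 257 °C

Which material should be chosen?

alloy B

Screen on constraints: k ≥ 0.235 W/(m·K); cost ≤ 10 $/kg; max service T ≥ 154 °C. Survivors: alloy B, alloy F.
Putting every candidate on a common basis:
  alloy B: σ_y = 238.0 MPa, ρ = 1778 kg/m³
  alloy F: σ_y = 281.0 MPa, ρ = 8922 kg/m³
  alloy B: M = 21.6×10⁻³
  alloy F: M = 4.81×10⁻³
Highest index: alloy B.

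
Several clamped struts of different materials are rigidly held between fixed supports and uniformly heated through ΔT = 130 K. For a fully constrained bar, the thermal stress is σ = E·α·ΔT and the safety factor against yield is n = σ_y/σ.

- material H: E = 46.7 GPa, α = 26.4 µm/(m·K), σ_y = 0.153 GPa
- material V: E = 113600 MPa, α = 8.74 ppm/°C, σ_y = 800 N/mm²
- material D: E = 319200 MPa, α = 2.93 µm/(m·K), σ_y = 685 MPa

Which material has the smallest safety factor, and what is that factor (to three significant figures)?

Converting E to GPa, α to ×10⁻⁶/K, σ_y to MPa, then σ and n for each:
  material H: E = 46.70, α = 26.4, σ_y = 153.0 → σ = 160 MPa, n = 0.955
  material V: E = 113.6, α = 8.74, σ_y = 800.0 → σ = 129 MPa, n = 6.20
  material D: E = 319.2, α = 2.93, σ_y = 685.0 → σ = 122 MPa, n = 5.63
Material H has the lowest safety factor, n = 0.955.

material H, n = 0.955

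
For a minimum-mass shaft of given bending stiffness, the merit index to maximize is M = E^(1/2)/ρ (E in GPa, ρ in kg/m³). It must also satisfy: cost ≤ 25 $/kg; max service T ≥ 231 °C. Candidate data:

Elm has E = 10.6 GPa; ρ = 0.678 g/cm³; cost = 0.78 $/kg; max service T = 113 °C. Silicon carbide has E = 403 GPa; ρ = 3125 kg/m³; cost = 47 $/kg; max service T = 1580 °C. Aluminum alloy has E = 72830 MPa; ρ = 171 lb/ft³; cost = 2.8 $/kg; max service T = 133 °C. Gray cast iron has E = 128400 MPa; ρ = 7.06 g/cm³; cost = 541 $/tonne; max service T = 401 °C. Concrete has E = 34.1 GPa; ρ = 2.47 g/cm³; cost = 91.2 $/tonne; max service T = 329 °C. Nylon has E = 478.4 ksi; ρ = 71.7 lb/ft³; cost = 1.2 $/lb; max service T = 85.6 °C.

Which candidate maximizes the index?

Screen on constraints: cost ≤ 25 $/kg; max service T ≥ 231 °C. Survivors: gray cast iron, concrete.
Normalizing units and computing the index:
  gray cast iron: E = 128.4 GPa, ρ = 7060 kg/m³
  concrete: E = 34.10 GPa, ρ = 2470 kg/m³
  concrete: M = 2.36×10⁻³
  gray cast iron: M = 1.61×10⁻³
Concrete ranks first.

concrete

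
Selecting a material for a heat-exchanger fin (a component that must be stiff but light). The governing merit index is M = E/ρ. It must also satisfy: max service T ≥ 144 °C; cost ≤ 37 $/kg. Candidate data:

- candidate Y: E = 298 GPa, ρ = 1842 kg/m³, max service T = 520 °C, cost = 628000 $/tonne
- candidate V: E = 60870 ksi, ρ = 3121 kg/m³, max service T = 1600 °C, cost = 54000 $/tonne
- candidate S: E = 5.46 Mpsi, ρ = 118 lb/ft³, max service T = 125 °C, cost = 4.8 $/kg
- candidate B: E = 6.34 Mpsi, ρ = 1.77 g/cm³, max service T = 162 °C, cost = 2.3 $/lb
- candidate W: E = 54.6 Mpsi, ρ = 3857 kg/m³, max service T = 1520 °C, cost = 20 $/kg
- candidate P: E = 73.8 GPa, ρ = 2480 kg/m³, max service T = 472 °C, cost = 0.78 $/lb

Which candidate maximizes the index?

candidate W

Screen on constraints: max service T ≥ 144 °C; cost ≤ 37 $/kg. Survivors: candidate B, candidate W, candidate P.
Convert each candidate to consistent units, then evaluate M:
  candidate B: E = 43.71 GPa, ρ = 1770 kg/m³
  candidate W: E = 376.5 GPa, ρ = 3857 kg/m³
  candidate P: E = 73.80 GPa, ρ = 2480 kg/m³
  candidate W: M = 97.6 MN·m/kg
  candidate P: M = 29.8 MN·m/kg
  candidate B: M = 24.7 MN·m/kg
The maximum is for candidate W.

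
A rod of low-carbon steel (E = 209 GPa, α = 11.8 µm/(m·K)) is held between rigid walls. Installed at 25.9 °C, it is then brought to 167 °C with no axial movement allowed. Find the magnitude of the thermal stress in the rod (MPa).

ΔT = 141.1 K. Constrained thermal stress σ = E·α·ΔT = 209.0×10³ MPa × 11.8×10⁻⁶ × 141.1 = 348 MPa (compressive).

348 MPa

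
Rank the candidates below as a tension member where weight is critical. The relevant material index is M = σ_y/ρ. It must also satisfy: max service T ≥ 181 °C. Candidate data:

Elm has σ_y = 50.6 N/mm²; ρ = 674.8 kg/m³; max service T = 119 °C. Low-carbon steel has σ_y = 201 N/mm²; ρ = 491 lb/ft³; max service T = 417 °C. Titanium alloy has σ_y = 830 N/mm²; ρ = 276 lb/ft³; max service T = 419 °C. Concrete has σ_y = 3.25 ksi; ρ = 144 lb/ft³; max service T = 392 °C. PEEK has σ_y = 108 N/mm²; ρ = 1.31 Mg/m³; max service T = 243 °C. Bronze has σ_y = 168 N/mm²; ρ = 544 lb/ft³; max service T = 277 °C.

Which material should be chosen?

Screen on constraints: max service T ≥ 181 °C. Survivors: low-carbon steel, titanium alloy, concrete, PEEK, bronze.
Putting every candidate on a common basis:
  low-carbon steel: σ_y = 201.0 MPa, ρ = 7865 kg/m³
  titanium alloy: σ_y = 830.0 MPa, ρ = 4421 kg/m³
  concrete: σ_y = 22.41 MPa, ρ = 2307 kg/m³
  PEEK: σ_y = 108.0 MPa, ρ = 1310 kg/m³
  bronze: σ_y = 168.0 MPa, ρ = 8714 kg/m³
  titanium alloy: M = 188 kN·m/kg
  PEEK: M = 82.4 kN·m/kg
  low-carbon steel: M = 25.6 kN·m/kg
  bronze: M = 19.3 kN·m/kg
  concrete: M = 9.71 kN·m/kg
Highest index: titanium alloy.

titanium alloy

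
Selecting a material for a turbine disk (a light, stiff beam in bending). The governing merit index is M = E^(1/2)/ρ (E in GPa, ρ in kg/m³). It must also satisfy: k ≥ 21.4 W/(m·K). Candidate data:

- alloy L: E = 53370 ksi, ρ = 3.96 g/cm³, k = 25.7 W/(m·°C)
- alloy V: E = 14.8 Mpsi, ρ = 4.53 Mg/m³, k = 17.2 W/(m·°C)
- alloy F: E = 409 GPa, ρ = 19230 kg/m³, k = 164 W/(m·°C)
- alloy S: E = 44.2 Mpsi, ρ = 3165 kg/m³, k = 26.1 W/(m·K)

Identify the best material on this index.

alloy S

Screen on constraints: k ≥ 21.4 W/(m·K). Survivors: alloy L, alloy F, alloy S.
In SI units:
  alloy L: E = 368.0 GPa, ρ = 3960 kg/m³
  alloy F: E = 409.0 GPa, ρ = 19230 kg/m³
  alloy S: E = 304.7 GPa, ρ = 3165 kg/m³
  alloy S: M = 5.52×10⁻³
  alloy L: M = 4.84×10⁻³
  alloy F: M = 1.05×10⁻³
The maximum is for alloy S.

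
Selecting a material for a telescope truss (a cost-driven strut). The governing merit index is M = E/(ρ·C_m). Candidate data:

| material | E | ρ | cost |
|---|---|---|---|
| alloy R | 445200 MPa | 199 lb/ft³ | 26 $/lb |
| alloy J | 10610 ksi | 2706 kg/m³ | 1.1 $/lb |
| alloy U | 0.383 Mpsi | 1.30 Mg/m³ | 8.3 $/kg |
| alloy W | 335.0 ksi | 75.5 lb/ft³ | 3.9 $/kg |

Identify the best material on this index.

After converting to SI:
  alloy R: E = 445.2 GPa, ρ = 3188 kg/m³, cost = 57.32 $/kg
  alloy J: E = 73.15 GPa, ρ = 2706 kg/m³, cost = 2.425 $/kg
  alloy U: E = 2.641 GPa, ρ = 1300 kg/m³, cost = 8.300 $/kg
  alloy W: E = 2.310 GPa, ρ = 1209 kg/m³, cost = 3.900 $/kg
  alloy J: M = 11.1 MN·m per $
  alloy R: M = 2.44 MN·m per $
  alloy W: M = 0.490 MN·m per $
  alloy U: M = 0.245 MN·m per $
Highest index: alloy J.

alloy J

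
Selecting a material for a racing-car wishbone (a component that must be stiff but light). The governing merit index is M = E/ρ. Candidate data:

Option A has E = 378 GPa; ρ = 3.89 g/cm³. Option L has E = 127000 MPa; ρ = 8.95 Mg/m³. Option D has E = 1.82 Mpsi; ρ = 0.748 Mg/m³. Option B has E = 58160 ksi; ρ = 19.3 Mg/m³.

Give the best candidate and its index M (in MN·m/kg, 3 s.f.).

option A, M = 97.2 MN·m/kg

Putting every candidate on a common basis:
  option A: E = 378.0 GPa, ρ = 3890 kg/m³
  option L: E = 127.0 GPa, ρ = 8950 kg/m³
  option D: E = 12.55 GPa, ρ = 748.0 kg/m³
  option B: E = 401.0 GPa, ρ = 19300 kg/m³
  option A: M = 97.2 MN·m/kg
  option B: M = 20.8 MN·m/kg
  option D: M = 16.8 MN·m/kg
  option L: M = 14.2 MN·m/kg
Highest index: option A.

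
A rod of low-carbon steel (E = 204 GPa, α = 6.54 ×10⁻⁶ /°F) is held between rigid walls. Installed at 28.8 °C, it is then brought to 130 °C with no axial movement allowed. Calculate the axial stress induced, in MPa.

243 MPa

α = 6.54×10⁻⁶/°F × 9/5 = 11.8×10⁻⁶/K.
ΔT = 101.2 K. Constrained thermal stress σ = E·α·ΔT = 204.0×10³ MPa × 11.8×10⁻⁶ × 101.2 = 243 MPa (compressive).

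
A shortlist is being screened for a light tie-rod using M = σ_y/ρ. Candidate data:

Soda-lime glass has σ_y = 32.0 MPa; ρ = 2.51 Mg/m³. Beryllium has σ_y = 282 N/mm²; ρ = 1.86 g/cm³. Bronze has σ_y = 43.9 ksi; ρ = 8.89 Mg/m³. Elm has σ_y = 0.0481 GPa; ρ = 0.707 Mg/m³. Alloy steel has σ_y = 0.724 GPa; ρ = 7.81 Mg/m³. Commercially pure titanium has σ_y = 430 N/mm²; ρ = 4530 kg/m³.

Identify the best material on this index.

beryllium

Putting every candidate on a common basis:
  soda-lime glass: σ_y = 32.00 MPa, ρ = 2510 kg/m³
  beryllium: σ_y = 282.0 MPa, ρ = 1860 kg/m³
  bronze: σ_y = 302.7 MPa, ρ = 8890 kg/m³
  elm: σ_y = 48.10 MPa, ρ = 707.0 kg/m³
  alloy steel: σ_y = 724.0 MPa, ρ = 7810 kg/m³
  commercially pure titanium: σ_y = 430.0 MPa, ρ = 4530 kg/m³
  beryllium: M = 152 kN·m/kg
  commercially pure titanium: M = 94.9 kN·m/kg
  alloy steel: M = 92.7 kN·m/kg
  elm: M = 68.0 kN·m/kg
  bronze: M = 34.0 kN·m/kg
  soda-lime glass: M = 12.7 kN·m/kg
Beryllium has the largest M.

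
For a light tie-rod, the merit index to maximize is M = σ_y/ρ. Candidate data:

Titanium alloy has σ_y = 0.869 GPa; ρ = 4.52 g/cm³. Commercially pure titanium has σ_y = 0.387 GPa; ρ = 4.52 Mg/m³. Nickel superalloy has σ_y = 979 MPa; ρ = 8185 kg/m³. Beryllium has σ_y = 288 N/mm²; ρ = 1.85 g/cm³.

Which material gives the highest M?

titanium alloy

After converting to SI:
  titanium alloy: σ_y = 869.0 MPa, ρ = 4520 kg/m³
  commercially pure titanium: σ_y = 387.0 MPa, ρ = 4520 kg/m³
  nickel superalloy: σ_y = 979.0 MPa, ρ = 8185 kg/m³
  beryllium: σ_y = 288.0 MPa, ρ = 1850 kg/m³
  titanium alloy: M = 192 kN·m/kg
  beryllium: M = 156 kN·m/kg
  nickel superalloy: M = 120 kN·m/kg
  commercially pure titanium: M = 85.6 kN·m/kg
Highest index: titanium alloy.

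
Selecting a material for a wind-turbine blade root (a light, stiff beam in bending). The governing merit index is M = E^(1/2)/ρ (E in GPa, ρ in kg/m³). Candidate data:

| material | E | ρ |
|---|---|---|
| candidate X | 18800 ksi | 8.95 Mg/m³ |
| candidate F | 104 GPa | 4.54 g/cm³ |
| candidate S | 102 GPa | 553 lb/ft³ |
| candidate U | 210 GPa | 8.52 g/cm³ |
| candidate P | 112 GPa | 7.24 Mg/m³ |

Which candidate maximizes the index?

Normalizing units and computing the index:
  candidate X: E = 129.6 GPa, ρ = 8950 kg/m³
  candidate F: E = 104.0 GPa, ρ = 4540 kg/m³
  candidate S: E = 102.0 GPa, ρ = 8858 kg/m³
  candidate U: E = 210.0 GPa, ρ = 8520 kg/m³
  candidate P: E = 112.0 GPa, ρ = 7240 kg/m³
  candidate F: M = 2.25×10⁻³
  candidate U: M = 1.70×10⁻³
  candidate P: M = 1.46×10⁻³
  candidate X: M = 1.27×10⁻³
  candidate S: M = 1.14×10⁻³
Highest index: candidate F.

candidate F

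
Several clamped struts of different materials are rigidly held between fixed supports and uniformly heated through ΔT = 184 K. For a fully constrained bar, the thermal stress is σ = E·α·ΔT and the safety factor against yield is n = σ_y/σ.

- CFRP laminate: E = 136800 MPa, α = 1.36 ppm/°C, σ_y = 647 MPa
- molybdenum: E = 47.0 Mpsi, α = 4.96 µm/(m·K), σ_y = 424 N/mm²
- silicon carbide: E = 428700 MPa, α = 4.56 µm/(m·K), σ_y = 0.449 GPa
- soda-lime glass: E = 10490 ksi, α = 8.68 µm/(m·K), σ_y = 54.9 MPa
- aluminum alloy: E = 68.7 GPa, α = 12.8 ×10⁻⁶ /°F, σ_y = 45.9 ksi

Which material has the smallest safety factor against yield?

soda-lime glass

With everything in SI (GPa, ×10⁻⁶/K, MPa):
  CFRP laminate: E = 136.8, α = 1.36, σ_y = 647.0 → σ = 34.2 MPa, n = 18.9
  molybdenum: E = 324.1, α = 4.96, σ_y = 424.0 → σ = 296 MPa, n = 1.43
  silicon carbide: E = 428.7, α = 4.56, σ_y = 449.0 → σ = 360 MPa, n = 1.25
  soda-lime glass: E = 72.33, α = 8.68, σ_y = 54.90 → σ = 116 MPa, n = 0.475
  aluminum alloy: E = 68.70, α = 23.0, σ_y = 316.5 → σ = 291 MPa, n = 1.09
Smallest n: soda-lime glass with n = 0.475.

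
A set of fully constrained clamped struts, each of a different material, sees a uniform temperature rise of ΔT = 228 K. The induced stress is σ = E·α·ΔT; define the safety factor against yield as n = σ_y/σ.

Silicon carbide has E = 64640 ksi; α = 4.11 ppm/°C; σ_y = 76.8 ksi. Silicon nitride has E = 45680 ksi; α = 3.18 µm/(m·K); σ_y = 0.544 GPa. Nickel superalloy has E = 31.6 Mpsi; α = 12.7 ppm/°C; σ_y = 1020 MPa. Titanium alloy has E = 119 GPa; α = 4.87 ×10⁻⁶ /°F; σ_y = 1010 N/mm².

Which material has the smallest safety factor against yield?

In consistent units (E in GPa, α in ×10⁻⁶/K, σ_y in MPa):
  silicon carbide: E = 445.7, α = 4.11, σ_y = 529.5 → σ = 418 MPa, n = 1.27
  silicon nitride: E = 315.0, α = 3.18, σ_y = 544.0 → σ = 228 MPa, n = 2.38
  nickel superalloy: E = 217.9, α = 12.7, σ_y = 1020 → σ = 631 MPa, n = 1.62
  titanium alloy: E = 119.0, α = 8.77, σ_y = 1010 → σ = 238 MPa, n = 4.25
Silicon carbide has the lowest safety factor, n = 1.27.

silicon carbide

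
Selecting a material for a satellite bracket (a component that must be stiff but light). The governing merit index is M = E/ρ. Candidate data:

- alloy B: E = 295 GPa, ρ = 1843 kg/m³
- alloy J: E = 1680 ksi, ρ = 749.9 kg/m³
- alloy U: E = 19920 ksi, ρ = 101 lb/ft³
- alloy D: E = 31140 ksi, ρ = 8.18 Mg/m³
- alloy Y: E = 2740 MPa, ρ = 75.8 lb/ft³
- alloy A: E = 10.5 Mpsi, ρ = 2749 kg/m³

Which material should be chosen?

alloy B

Putting every candidate on a common basis:
  alloy B: E = 295.0 GPa, ρ = 1843 kg/m³
  alloy J: E = 11.58 GPa, ρ = 749.9 kg/m³
  alloy U: E = 137.3 GPa, ρ = 1618 kg/m³
  alloy D: E = 214.7 GPa, ρ = 8180 kg/m³
  alloy Y: E = 2.740 GPa, ρ = 1214 kg/m³
  alloy A: E = 72.39 GPa, ρ = 2749 kg/m³
  alloy B: M = 160 MN·m/kg
  alloy U: M = 84.9 MN·m/kg
  alloy A: M = 26.3 MN·m/kg
  alloy D: M = 26.2 MN·m/kg
  alloy J: M = 15.4 MN·m/kg
  alloy Y: M = 2.26 MN·m/kg
The maximum is for alloy B.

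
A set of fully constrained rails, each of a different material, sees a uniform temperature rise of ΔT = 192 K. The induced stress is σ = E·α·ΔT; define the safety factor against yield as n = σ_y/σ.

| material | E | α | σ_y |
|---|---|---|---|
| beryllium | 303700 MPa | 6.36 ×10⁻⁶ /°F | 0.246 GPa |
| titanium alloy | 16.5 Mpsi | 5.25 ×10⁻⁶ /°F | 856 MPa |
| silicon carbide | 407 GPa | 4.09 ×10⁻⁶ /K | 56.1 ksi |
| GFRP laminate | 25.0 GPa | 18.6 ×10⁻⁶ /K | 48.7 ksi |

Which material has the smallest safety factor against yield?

In consistent units (E in GPa, α in ×10⁻⁶/K, σ_y in MPa):
  beryllium: E = 303.7, α = 11.4, σ_y = 246.0 → σ = 668 MPa, n = 0.369
  titanium alloy: E = 113.8, α = 9.45, σ_y = 856.0 → σ = 206 MPa, n = 4.15
  silicon carbide: E = 407.0, α = 4.09, σ_y = 386.8 → σ = 320 MPa, n = 1.21
  GFRP laminate: E = 25.00, α = 18.6, σ_y = 335.8 → σ = 89.3 MPa, n = 3.76
The minimum is beryllium at n = 0.369.

beryllium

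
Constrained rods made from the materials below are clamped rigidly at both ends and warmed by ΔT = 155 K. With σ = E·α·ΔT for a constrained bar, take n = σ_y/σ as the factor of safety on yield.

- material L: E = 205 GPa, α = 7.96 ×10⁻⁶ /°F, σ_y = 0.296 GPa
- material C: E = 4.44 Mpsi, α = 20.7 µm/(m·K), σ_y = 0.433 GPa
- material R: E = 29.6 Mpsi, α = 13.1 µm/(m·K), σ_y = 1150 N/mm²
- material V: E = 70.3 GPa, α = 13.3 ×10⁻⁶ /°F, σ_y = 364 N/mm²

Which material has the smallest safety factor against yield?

In consistent units (E in GPa, α in ×10⁻⁶/K, σ_y in MPa):
  material L: E = 205.0, α = 14.3, σ_y = 296.0 → σ = 455 MPa, n = 0.650
  material C: E = 30.61, α = 20.7, σ_y = 433.0 → σ = 98.2 MPa, n = 4.41
  material R: E = 204.1, α = 13.1, σ_y = 1150 → σ = 414 MPa, n = 2.78
  material V: E = 70.30, α = 23.9, σ_y = 364.0 → σ = 261 MPa, n = 1.40
Smallest n: material L with n = 0.650.

material L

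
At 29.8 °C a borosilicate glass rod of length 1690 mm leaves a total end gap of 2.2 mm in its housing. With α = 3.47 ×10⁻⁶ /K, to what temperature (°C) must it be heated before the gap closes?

405 °C

α·L₀·ΔT = 2.2 mm ⇒ ΔT = 2.2 / (3.47×10⁻⁶ × 1690.0) = 375.2 K.
T = 29.8 + 375.2 = 405.0 °C.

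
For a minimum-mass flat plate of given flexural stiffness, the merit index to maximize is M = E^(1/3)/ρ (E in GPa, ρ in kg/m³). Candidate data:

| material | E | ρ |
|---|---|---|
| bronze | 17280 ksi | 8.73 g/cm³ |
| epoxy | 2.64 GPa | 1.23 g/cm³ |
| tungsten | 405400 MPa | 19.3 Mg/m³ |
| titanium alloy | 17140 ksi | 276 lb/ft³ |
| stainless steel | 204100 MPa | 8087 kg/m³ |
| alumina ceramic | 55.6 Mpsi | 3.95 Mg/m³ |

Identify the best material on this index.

alumina ceramic

After converting to SI:
  bronze: E = 119.1 GPa, ρ = 8730 kg/m³
  epoxy: E = 2.640 GPa, ρ = 1230 kg/m³
  tungsten: E = 405.4 GPa, ρ = 19300 kg/m³
  titanium alloy: E = 118.2 GPa, ρ = 4421 kg/m³
  stainless steel: E = 204.1 GPa, ρ = 8087 kg/m³
  alumina ceramic: E = 383.3 GPa, ρ = 3950 kg/m³
  alumina ceramic: M = 1.84×10⁻³
  epoxy: M = 1.12×10⁻³
  titanium alloy: M = 1.11×10⁻³
  stainless steel: M = 0.728×10⁻³
  bronze: M = 0.564×10⁻³
  tungsten: M = 0.383×10⁻³
The maximum is for alumina ceramic.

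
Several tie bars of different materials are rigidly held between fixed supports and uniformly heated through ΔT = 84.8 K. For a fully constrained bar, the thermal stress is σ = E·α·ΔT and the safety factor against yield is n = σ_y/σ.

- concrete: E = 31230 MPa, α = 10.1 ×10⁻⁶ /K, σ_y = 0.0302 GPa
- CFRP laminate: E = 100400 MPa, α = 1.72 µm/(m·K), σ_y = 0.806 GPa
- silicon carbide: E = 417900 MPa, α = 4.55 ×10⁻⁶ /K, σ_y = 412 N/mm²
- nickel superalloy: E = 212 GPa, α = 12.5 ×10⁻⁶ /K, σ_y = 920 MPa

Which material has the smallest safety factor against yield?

Per material, after unit conversion:
  concrete: E = 31.23, α = 10.1, σ_y = 30.20 → σ = 26.7 MPa, n = 1.13
  CFRP laminate: E = 100.4, α = 1.72, σ_y = 806.0 → σ = 14.6 MPa, n = 55.0
  silicon carbide: E = 417.9, α = 4.55, σ_y = 412.0 → σ = 161 MPa, n = 2.56
  nickel superalloy: E = 212.0, α = 12.5, σ_y = 920.0 → σ = 225 MPa, n = 4.09
The minimum is concrete at n = 1.13.

concrete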